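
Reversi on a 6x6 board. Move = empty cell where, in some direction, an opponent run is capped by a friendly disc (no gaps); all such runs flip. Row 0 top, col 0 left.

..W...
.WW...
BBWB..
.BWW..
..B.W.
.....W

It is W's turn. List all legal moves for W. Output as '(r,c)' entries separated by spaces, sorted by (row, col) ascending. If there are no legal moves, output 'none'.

Answer: (1,0) (1,3) (1,4) (2,4) (3,0) (3,4) (4,0) (4,1) (5,1) (5,2)

Derivation:
(1,0): flips 1 -> legal
(1,3): flips 1 -> legal
(1,4): flips 1 -> legal
(2,4): flips 1 -> legal
(3,0): flips 2 -> legal
(3,4): flips 1 -> legal
(4,0): flips 1 -> legal
(4,1): flips 2 -> legal
(4,3): no bracket -> illegal
(5,1): flips 1 -> legal
(5,2): flips 1 -> legal
(5,3): no bracket -> illegal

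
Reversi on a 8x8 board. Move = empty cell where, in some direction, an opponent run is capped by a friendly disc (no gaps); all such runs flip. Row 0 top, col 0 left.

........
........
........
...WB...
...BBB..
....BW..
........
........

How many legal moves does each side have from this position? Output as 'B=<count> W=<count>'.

-- B to move --
(2,2): flips 1 -> legal
(2,3): flips 1 -> legal
(2,4): no bracket -> illegal
(3,2): flips 1 -> legal
(4,2): no bracket -> illegal
(4,6): no bracket -> illegal
(5,6): flips 1 -> legal
(6,4): no bracket -> illegal
(6,5): flips 1 -> legal
(6,6): flips 1 -> legal
B mobility = 6
-- W to move --
(2,3): no bracket -> illegal
(2,4): no bracket -> illegal
(2,5): no bracket -> illegal
(3,2): no bracket -> illegal
(3,5): flips 2 -> legal
(3,6): no bracket -> illegal
(4,2): no bracket -> illegal
(4,6): no bracket -> illegal
(5,2): no bracket -> illegal
(5,3): flips 2 -> legal
(5,6): no bracket -> illegal
(6,3): no bracket -> illegal
(6,4): no bracket -> illegal
(6,5): no bracket -> illegal
W mobility = 2

Answer: B=6 W=2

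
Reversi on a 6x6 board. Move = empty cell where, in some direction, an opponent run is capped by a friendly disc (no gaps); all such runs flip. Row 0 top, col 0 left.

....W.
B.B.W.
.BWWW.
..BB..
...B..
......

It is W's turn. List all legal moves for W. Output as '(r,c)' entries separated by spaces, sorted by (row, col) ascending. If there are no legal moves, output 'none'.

Answer: (0,1) (0,2) (2,0) (4,1) (4,2) (4,4) (5,3)

Derivation:
(0,0): no bracket -> illegal
(0,1): flips 1 -> legal
(0,2): flips 1 -> legal
(0,3): no bracket -> illegal
(1,1): no bracket -> illegal
(1,3): no bracket -> illegal
(2,0): flips 1 -> legal
(3,0): no bracket -> illegal
(3,1): no bracket -> illegal
(3,4): no bracket -> illegal
(4,1): flips 1 -> legal
(4,2): flips 2 -> legal
(4,4): flips 1 -> legal
(5,2): no bracket -> illegal
(5,3): flips 2 -> legal
(5,4): no bracket -> illegal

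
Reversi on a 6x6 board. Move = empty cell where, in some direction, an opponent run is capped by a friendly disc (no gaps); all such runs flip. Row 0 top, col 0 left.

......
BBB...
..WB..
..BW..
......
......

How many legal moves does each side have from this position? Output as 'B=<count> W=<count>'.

Answer: B=4 W=6

Derivation:
-- B to move --
(1,3): no bracket -> illegal
(2,1): flips 1 -> legal
(2,4): no bracket -> illegal
(3,1): no bracket -> illegal
(3,4): flips 1 -> legal
(4,2): no bracket -> illegal
(4,3): flips 1 -> legal
(4,4): flips 2 -> legal
B mobility = 4
-- W to move --
(0,0): flips 1 -> legal
(0,1): no bracket -> illegal
(0,2): flips 1 -> legal
(0,3): no bracket -> illegal
(1,3): flips 1 -> legal
(1,4): no bracket -> illegal
(2,0): no bracket -> illegal
(2,1): no bracket -> illegal
(2,4): flips 1 -> legal
(3,1): flips 1 -> legal
(3,4): no bracket -> illegal
(4,1): no bracket -> illegal
(4,2): flips 1 -> legal
(4,3): no bracket -> illegal
W mobility = 6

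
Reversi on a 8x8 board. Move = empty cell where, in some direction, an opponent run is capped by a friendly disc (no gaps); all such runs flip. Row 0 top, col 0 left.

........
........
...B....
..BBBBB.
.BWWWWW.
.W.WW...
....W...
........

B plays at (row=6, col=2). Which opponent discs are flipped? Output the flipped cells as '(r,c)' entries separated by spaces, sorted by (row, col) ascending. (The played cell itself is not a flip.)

Dir NW: opp run (5,1), next='.' -> no flip
Dir N: first cell '.' (not opp) -> no flip
Dir NE: opp run (5,3) (4,4) capped by B -> flip
Dir W: first cell '.' (not opp) -> no flip
Dir E: first cell '.' (not opp) -> no flip
Dir SW: first cell '.' (not opp) -> no flip
Dir S: first cell '.' (not opp) -> no flip
Dir SE: first cell '.' (not opp) -> no flip

Answer: (4,4) (5,3)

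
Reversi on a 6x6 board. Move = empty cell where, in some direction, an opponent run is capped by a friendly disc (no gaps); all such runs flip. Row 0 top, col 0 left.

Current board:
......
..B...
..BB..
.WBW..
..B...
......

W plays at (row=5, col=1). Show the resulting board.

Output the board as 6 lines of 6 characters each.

Place W at (5,1); scan 8 dirs for brackets.
Dir NW: first cell '.' (not opp) -> no flip
Dir N: first cell '.' (not opp) -> no flip
Dir NE: opp run (4,2) capped by W -> flip
Dir W: first cell '.' (not opp) -> no flip
Dir E: first cell '.' (not opp) -> no flip
Dir SW: edge -> no flip
Dir S: edge -> no flip
Dir SE: edge -> no flip
All flips: (4,2)

Answer: ......
..B...
..BB..
.WBW..
..W...
.W....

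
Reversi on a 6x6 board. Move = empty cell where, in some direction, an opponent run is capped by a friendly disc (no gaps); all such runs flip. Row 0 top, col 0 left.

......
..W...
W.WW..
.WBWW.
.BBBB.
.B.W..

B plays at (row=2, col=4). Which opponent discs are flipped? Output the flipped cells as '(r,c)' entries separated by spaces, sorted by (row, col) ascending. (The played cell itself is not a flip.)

Answer: (3,3) (3,4)

Derivation:
Dir NW: first cell '.' (not opp) -> no flip
Dir N: first cell '.' (not opp) -> no flip
Dir NE: first cell '.' (not opp) -> no flip
Dir W: opp run (2,3) (2,2), next='.' -> no flip
Dir E: first cell '.' (not opp) -> no flip
Dir SW: opp run (3,3) capped by B -> flip
Dir S: opp run (3,4) capped by B -> flip
Dir SE: first cell '.' (not opp) -> no flip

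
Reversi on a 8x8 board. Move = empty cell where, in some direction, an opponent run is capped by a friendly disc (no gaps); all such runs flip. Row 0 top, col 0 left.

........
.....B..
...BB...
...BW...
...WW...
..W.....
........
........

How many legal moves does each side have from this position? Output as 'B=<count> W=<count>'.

-- B to move --
(2,5): no bracket -> illegal
(3,2): no bracket -> illegal
(3,5): flips 1 -> legal
(4,1): no bracket -> illegal
(4,2): no bracket -> illegal
(4,5): flips 1 -> legal
(5,1): no bracket -> illegal
(5,3): flips 1 -> legal
(5,4): flips 2 -> legal
(5,5): flips 1 -> legal
(6,1): no bracket -> illegal
(6,2): no bracket -> illegal
(6,3): no bracket -> illegal
B mobility = 5
-- W to move --
(0,4): no bracket -> illegal
(0,5): no bracket -> illegal
(0,6): no bracket -> illegal
(1,2): flips 1 -> legal
(1,3): flips 2 -> legal
(1,4): flips 1 -> legal
(1,6): no bracket -> illegal
(2,2): flips 1 -> legal
(2,5): no bracket -> illegal
(2,6): no bracket -> illegal
(3,2): flips 1 -> legal
(3,5): no bracket -> illegal
(4,2): no bracket -> illegal
W mobility = 5

Answer: B=5 W=5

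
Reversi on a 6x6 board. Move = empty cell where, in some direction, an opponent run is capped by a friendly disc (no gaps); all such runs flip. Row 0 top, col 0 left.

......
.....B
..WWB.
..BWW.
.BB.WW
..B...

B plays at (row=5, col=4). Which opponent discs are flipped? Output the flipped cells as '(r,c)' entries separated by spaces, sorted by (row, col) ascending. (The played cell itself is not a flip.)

Dir NW: first cell '.' (not opp) -> no flip
Dir N: opp run (4,4) (3,4) capped by B -> flip
Dir NE: opp run (4,5), next=edge -> no flip
Dir W: first cell '.' (not opp) -> no flip
Dir E: first cell '.' (not opp) -> no flip
Dir SW: edge -> no flip
Dir S: edge -> no flip
Dir SE: edge -> no flip

Answer: (3,4) (4,4)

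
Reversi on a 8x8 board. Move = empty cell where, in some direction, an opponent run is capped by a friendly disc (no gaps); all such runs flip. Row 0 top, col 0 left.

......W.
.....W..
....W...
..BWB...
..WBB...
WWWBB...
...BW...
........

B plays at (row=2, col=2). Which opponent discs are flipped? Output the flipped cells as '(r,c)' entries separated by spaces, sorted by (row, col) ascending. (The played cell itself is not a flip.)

Dir NW: first cell '.' (not opp) -> no flip
Dir N: first cell '.' (not opp) -> no flip
Dir NE: first cell '.' (not opp) -> no flip
Dir W: first cell '.' (not opp) -> no flip
Dir E: first cell '.' (not opp) -> no flip
Dir SW: first cell '.' (not opp) -> no flip
Dir S: first cell 'B' (not opp) -> no flip
Dir SE: opp run (3,3) capped by B -> flip

Answer: (3,3)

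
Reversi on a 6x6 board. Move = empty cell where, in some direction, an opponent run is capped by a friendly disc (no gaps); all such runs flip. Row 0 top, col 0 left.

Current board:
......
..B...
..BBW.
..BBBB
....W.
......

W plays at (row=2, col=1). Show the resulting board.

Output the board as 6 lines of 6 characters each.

Place W at (2,1); scan 8 dirs for brackets.
Dir NW: first cell '.' (not opp) -> no flip
Dir N: first cell '.' (not opp) -> no flip
Dir NE: opp run (1,2), next='.' -> no flip
Dir W: first cell '.' (not opp) -> no flip
Dir E: opp run (2,2) (2,3) capped by W -> flip
Dir SW: first cell '.' (not opp) -> no flip
Dir S: first cell '.' (not opp) -> no flip
Dir SE: opp run (3,2), next='.' -> no flip
All flips: (2,2) (2,3)

Answer: ......
..B...
.WWWW.
..BBBB
....W.
......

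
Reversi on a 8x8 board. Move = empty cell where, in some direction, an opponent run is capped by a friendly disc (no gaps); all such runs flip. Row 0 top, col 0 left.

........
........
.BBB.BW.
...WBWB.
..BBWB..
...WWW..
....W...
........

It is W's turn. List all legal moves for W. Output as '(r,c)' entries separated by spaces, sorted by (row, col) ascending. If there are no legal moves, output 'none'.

(1,0): no bracket -> illegal
(1,1): flips 1 -> legal
(1,2): no bracket -> illegal
(1,3): flips 1 -> legal
(1,4): no bracket -> illegal
(1,5): flips 1 -> legal
(1,6): no bracket -> illegal
(2,0): no bracket -> illegal
(2,4): flips 2 -> legal
(2,7): flips 2 -> legal
(3,0): no bracket -> illegal
(3,1): flips 1 -> legal
(3,2): flips 1 -> legal
(3,7): flips 1 -> legal
(4,1): flips 2 -> legal
(4,6): flips 2 -> legal
(4,7): no bracket -> illegal
(5,1): flips 1 -> legal
(5,2): no bracket -> illegal
(5,6): no bracket -> illegal

Answer: (1,1) (1,3) (1,5) (2,4) (2,7) (3,1) (3,2) (3,7) (4,1) (4,6) (5,1)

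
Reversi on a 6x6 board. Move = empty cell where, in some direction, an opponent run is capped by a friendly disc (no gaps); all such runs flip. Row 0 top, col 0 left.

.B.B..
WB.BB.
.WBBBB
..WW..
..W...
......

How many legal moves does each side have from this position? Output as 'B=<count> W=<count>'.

Answer: B=7 W=4

Derivation:
-- B to move --
(0,0): no bracket -> illegal
(1,2): no bracket -> illegal
(2,0): flips 1 -> legal
(3,0): no bracket -> illegal
(3,1): flips 1 -> legal
(3,4): no bracket -> illegal
(4,1): flips 1 -> legal
(4,3): flips 1 -> legal
(4,4): flips 1 -> legal
(5,1): flips 2 -> legal
(5,2): flips 2 -> legal
(5,3): no bracket -> illegal
B mobility = 7
-- W to move --
(0,0): flips 2 -> legal
(0,2): no bracket -> illegal
(0,4): no bracket -> illegal
(0,5): flips 2 -> legal
(1,2): flips 2 -> legal
(1,5): flips 1 -> legal
(2,0): no bracket -> illegal
(3,1): no bracket -> illegal
(3,4): no bracket -> illegal
(3,5): no bracket -> illegal
W mobility = 4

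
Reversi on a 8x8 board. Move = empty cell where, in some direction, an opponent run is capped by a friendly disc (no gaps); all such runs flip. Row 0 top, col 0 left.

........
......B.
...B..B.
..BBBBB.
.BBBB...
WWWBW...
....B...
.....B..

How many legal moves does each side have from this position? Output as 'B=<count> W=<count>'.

Answer: B=6 W=8

Derivation:
-- B to move --
(4,0): no bracket -> illegal
(4,5): no bracket -> illegal
(5,5): flips 1 -> legal
(6,0): flips 1 -> legal
(6,1): flips 2 -> legal
(6,2): flips 1 -> legal
(6,3): flips 1 -> legal
(6,5): flips 1 -> legal
B mobility = 6
-- W to move --
(0,5): no bracket -> illegal
(0,6): no bracket -> illegal
(0,7): no bracket -> illegal
(1,2): no bracket -> illegal
(1,3): no bracket -> illegal
(1,4): flips 3 -> legal
(1,5): no bracket -> illegal
(1,7): no bracket -> illegal
(2,1): flips 2 -> legal
(2,2): flips 2 -> legal
(2,4): flips 4 -> legal
(2,5): flips 2 -> legal
(2,7): no bracket -> illegal
(3,0): flips 1 -> legal
(3,1): flips 1 -> legal
(3,7): no bracket -> illegal
(4,0): no bracket -> illegal
(4,5): no bracket -> illegal
(4,6): no bracket -> illegal
(4,7): no bracket -> illegal
(5,5): no bracket -> illegal
(6,2): no bracket -> illegal
(6,3): no bracket -> illegal
(6,5): no bracket -> illegal
(6,6): no bracket -> illegal
(7,3): no bracket -> illegal
(7,4): flips 1 -> legal
(7,6): no bracket -> illegal
W mobility = 8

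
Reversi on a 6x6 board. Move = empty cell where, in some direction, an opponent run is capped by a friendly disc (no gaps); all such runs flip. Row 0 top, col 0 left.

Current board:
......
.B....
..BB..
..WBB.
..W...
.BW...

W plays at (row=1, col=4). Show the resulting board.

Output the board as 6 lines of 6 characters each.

Place W at (1,4); scan 8 dirs for brackets.
Dir NW: first cell '.' (not opp) -> no flip
Dir N: first cell '.' (not opp) -> no flip
Dir NE: first cell '.' (not opp) -> no flip
Dir W: first cell '.' (not opp) -> no flip
Dir E: first cell '.' (not opp) -> no flip
Dir SW: opp run (2,3) capped by W -> flip
Dir S: first cell '.' (not opp) -> no flip
Dir SE: first cell '.' (not opp) -> no flip
All flips: (2,3)

Answer: ......
.B..W.
..BW..
..WBB.
..W...
.BW...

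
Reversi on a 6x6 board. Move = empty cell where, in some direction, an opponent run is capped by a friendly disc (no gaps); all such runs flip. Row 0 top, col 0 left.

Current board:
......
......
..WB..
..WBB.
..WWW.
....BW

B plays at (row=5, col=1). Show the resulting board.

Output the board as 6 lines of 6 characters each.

Answer: ......
......
..WB..
..WBB.
..BWW.
.B..BW

Derivation:
Place B at (5,1); scan 8 dirs for brackets.
Dir NW: first cell '.' (not opp) -> no flip
Dir N: first cell '.' (not opp) -> no flip
Dir NE: opp run (4,2) capped by B -> flip
Dir W: first cell '.' (not opp) -> no flip
Dir E: first cell '.' (not opp) -> no flip
Dir SW: edge -> no flip
Dir S: edge -> no flip
Dir SE: edge -> no flip
All flips: (4,2)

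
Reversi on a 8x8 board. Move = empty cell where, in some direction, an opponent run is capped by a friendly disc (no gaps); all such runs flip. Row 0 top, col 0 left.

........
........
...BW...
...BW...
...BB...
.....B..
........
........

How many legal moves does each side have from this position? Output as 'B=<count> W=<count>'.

-- B to move --
(1,3): no bracket -> illegal
(1,4): flips 2 -> legal
(1,5): flips 1 -> legal
(2,5): flips 2 -> legal
(3,5): flips 1 -> legal
(4,5): flips 1 -> legal
B mobility = 5
-- W to move --
(1,2): flips 1 -> legal
(1,3): no bracket -> illegal
(1,4): no bracket -> illegal
(2,2): flips 1 -> legal
(3,2): flips 1 -> legal
(3,5): no bracket -> illegal
(4,2): flips 1 -> legal
(4,5): no bracket -> illegal
(4,6): no bracket -> illegal
(5,2): flips 1 -> legal
(5,3): no bracket -> illegal
(5,4): flips 1 -> legal
(5,6): no bracket -> illegal
(6,4): no bracket -> illegal
(6,5): no bracket -> illegal
(6,6): no bracket -> illegal
W mobility = 6

Answer: B=5 W=6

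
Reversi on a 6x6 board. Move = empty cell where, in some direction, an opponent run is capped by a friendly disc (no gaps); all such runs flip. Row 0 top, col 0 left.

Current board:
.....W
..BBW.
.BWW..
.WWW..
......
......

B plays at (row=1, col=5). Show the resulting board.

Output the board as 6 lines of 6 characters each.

Place B at (1,5); scan 8 dirs for brackets.
Dir NW: first cell '.' (not opp) -> no flip
Dir N: opp run (0,5), next=edge -> no flip
Dir NE: edge -> no flip
Dir W: opp run (1,4) capped by B -> flip
Dir E: edge -> no flip
Dir SW: first cell '.' (not opp) -> no flip
Dir S: first cell '.' (not opp) -> no flip
Dir SE: edge -> no flip
All flips: (1,4)

Answer: .....W
..BBBB
.BWW..
.WWW..
......
......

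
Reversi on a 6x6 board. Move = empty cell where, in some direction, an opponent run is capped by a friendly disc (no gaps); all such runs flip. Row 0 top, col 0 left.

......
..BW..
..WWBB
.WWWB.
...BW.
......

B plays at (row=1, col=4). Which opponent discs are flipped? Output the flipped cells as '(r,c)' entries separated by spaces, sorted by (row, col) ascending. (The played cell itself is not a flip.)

Dir NW: first cell '.' (not opp) -> no flip
Dir N: first cell '.' (not opp) -> no flip
Dir NE: first cell '.' (not opp) -> no flip
Dir W: opp run (1,3) capped by B -> flip
Dir E: first cell '.' (not opp) -> no flip
Dir SW: opp run (2,3) (3,2), next='.' -> no flip
Dir S: first cell 'B' (not opp) -> no flip
Dir SE: first cell 'B' (not opp) -> no flip

Answer: (1,3)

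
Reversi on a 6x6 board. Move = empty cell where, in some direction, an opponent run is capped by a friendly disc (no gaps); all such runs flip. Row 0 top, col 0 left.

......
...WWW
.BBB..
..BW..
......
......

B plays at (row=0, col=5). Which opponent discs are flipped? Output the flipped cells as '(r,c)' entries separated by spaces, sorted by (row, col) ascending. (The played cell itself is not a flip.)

Dir NW: edge -> no flip
Dir N: edge -> no flip
Dir NE: edge -> no flip
Dir W: first cell '.' (not opp) -> no flip
Dir E: edge -> no flip
Dir SW: opp run (1,4) capped by B -> flip
Dir S: opp run (1,5), next='.' -> no flip
Dir SE: edge -> no flip

Answer: (1,4)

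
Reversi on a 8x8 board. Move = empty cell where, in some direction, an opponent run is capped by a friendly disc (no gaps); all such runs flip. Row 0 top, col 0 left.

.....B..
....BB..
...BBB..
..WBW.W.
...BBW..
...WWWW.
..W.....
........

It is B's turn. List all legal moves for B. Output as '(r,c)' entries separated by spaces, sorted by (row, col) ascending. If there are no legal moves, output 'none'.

Answer: (2,1) (3,1) (3,5) (4,1) (4,6) (4,7) (6,3) (6,4) (6,5) (6,6) (6,7) (7,1)

Derivation:
(2,1): flips 1 -> legal
(2,2): no bracket -> illegal
(2,6): no bracket -> illegal
(2,7): no bracket -> illegal
(3,1): flips 1 -> legal
(3,5): flips 1 -> legal
(3,7): no bracket -> illegal
(4,1): flips 1 -> legal
(4,2): no bracket -> illegal
(4,6): flips 1 -> legal
(4,7): flips 1 -> legal
(5,1): no bracket -> illegal
(5,2): no bracket -> illegal
(5,7): no bracket -> illegal
(6,1): no bracket -> illegal
(6,3): flips 1 -> legal
(6,4): flips 1 -> legal
(6,5): flips 1 -> legal
(6,6): flips 1 -> legal
(6,7): flips 3 -> legal
(7,1): flips 2 -> legal
(7,2): no bracket -> illegal
(7,3): no bracket -> illegal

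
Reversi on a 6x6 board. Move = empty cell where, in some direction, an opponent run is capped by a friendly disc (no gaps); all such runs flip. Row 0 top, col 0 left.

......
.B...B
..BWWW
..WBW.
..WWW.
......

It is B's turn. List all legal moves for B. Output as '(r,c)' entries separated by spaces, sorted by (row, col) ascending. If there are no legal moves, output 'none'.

Answer: (1,3) (3,1) (3,5) (5,1) (5,2) (5,3) (5,5)

Derivation:
(1,2): no bracket -> illegal
(1,3): flips 1 -> legal
(1,4): no bracket -> illegal
(2,1): no bracket -> illegal
(3,1): flips 1 -> legal
(3,5): flips 2 -> legal
(4,1): no bracket -> illegal
(4,5): no bracket -> illegal
(5,1): flips 1 -> legal
(5,2): flips 2 -> legal
(5,3): flips 1 -> legal
(5,4): no bracket -> illegal
(5,5): flips 1 -> legal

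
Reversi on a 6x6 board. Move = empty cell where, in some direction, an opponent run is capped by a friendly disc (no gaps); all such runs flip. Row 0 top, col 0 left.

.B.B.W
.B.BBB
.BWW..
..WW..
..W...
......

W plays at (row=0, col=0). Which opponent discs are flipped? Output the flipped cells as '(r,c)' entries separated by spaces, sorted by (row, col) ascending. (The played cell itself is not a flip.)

Answer: (1,1)

Derivation:
Dir NW: edge -> no flip
Dir N: edge -> no flip
Dir NE: edge -> no flip
Dir W: edge -> no flip
Dir E: opp run (0,1), next='.' -> no flip
Dir SW: edge -> no flip
Dir S: first cell '.' (not opp) -> no flip
Dir SE: opp run (1,1) capped by W -> flip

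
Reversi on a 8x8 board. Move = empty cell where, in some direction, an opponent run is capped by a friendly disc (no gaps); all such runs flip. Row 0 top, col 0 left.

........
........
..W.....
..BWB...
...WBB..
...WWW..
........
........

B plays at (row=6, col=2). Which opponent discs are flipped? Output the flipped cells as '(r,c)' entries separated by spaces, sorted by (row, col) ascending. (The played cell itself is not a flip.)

Dir NW: first cell '.' (not opp) -> no flip
Dir N: first cell '.' (not opp) -> no flip
Dir NE: opp run (5,3) capped by B -> flip
Dir W: first cell '.' (not opp) -> no flip
Dir E: first cell '.' (not opp) -> no flip
Dir SW: first cell '.' (not opp) -> no flip
Dir S: first cell '.' (not opp) -> no flip
Dir SE: first cell '.' (not opp) -> no flip

Answer: (5,3)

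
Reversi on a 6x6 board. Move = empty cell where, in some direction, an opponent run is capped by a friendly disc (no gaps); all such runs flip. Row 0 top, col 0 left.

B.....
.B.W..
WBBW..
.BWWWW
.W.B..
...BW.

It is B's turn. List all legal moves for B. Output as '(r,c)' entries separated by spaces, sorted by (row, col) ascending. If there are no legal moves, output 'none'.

Answer: (0,3) (0,4) (2,4) (2,5) (4,2) (4,4) (5,1) (5,5)

Derivation:
(0,2): no bracket -> illegal
(0,3): flips 3 -> legal
(0,4): flips 1 -> legal
(1,0): no bracket -> illegal
(1,2): no bracket -> illegal
(1,4): no bracket -> illegal
(2,4): flips 1 -> legal
(2,5): flips 1 -> legal
(3,0): no bracket -> illegal
(4,0): no bracket -> illegal
(4,2): flips 1 -> legal
(4,4): flips 1 -> legal
(4,5): no bracket -> illegal
(5,0): no bracket -> illegal
(5,1): flips 1 -> legal
(5,2): no bracket -> illegal
(5,5): flips 1 -> legal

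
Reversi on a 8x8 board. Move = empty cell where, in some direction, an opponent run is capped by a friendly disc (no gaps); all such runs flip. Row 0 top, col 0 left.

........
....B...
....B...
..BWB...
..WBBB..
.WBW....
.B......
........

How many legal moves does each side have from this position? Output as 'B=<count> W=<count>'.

Answer: B=8 W=8

Derivation:
-- B to move --
(2,2): flips 1 -> legal
(2,3): flips 1 -> legal
(3,1): no bracket -> illegal
(4,0): no bracket -> illegal
(4,1): flips 2 -> legal
(5,0): flips 1 -> legal
(5,4): flips 1 -> legal
(6,0): flips 3 -> legal
(6,2): flips 1 -> legal
(6,3): flips 1 -> legal
(6,4): no bracket -> illegal
B mobility = 8
-- W to move --
(0,3): no bracket -> illegal
(0,4): no bracket -> illegal
(0,5): no bracket -> illegal
(1,3): no bracket -> illegal
(1,5): flips 1 -> legal
(2,1): no bracket -> illegal
(2,2): flips 1 -> legal
(2,3): no bracket -> illegal
(2,5): no bracket -> illegal
(3,1): flips 1 -> legal
(3,5): flips 2 -> legal
(3,6): no bracket -> illegal
(4,1): no bracket -> illegal
(4,6): flips 3 -> legal
(5,0): no bracket -> illegal
(5,4): no bracket -> illegal
(5,5): flips 1 -> legal
(5,6): no bracket -> illegal
(6,0): no bracket -> illegal
(6,2): flips 1 -> legal
(6,3): no bracket -> illegal
(7,0): no bracket -> illegal
(7,1): flips 1 -> legal
(7,2): no bracket -> illegal
W mobility = 8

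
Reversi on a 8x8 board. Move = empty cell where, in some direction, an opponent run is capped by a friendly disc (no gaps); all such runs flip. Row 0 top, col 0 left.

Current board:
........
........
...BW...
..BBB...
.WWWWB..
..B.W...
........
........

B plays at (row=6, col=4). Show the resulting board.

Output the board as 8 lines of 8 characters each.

Place B at (6,4); scan 8 dirs for brackets.
Dir NW: first cell '.' (not opp) -> no flip
Dir N: opp run (5,4) (4,4) capped by B -> flip
Dir NE: first cell '.' (not opp) -> no flip
Dir W: first cell '.' (not opp) -> no flip
Dir E: first cell '.' (not opp) -> no flip
Dir SW: first cell '.' (not opp) -> no flip
Dir S: first cell '.' (not opp) -> no flip
Dir SE: first cell '.' (not opp) -> no flip
All flips: (4,4) (5,4)

Answer: ........
........
...BW...
..BBB...
.WWWBB..
..B.B...
....B...
........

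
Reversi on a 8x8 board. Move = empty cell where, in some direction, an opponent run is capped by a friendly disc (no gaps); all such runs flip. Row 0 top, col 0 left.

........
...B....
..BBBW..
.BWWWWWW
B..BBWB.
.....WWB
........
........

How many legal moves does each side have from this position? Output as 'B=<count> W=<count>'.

-- B to move --
(1,4): no bracket -> illegal
(1,5): no bracket -> illegal
(1,6): flips 2 -> legal
(2,1): flips 1 -> legal
(2,6): flips 3 -> legal
(2,7): no bracket -> illegal
(4,1): flips 1 -> legal
(4,2): flips 2 -> legal
(4,7): no bracket -> illegal
(5,4): flips 2 -> legal
(6,4): flips 1 -> legal
(6,5): no bracket -> illegal
(6,6): flips 2 -> legal
(6,7): flips 3 -> legal
B mobility = 9
-- W to move --
(0,2): flips 2 -> legal
(0,3): flips 2 -> legal
(0,4): no bracket -> illegal
(1,1): flips 1 -> legal
(1,2): flips 2 -> legal
(1,4): flips 2 -> legal
(1,5): flips 1 -> legal
(2,0): no bracket -> illegal
(2,1): flips 3 -> legal
(3,0): flips 1 -> legal
(4,1): no bracket -> illegal
(4,2): flips 2 -> legal
(4,7): flips 1 -> legal
(5,0): no bracket -> illegal
(5,1): no bracket -> illegal
(5,2): flips 1 -> legal
(5,3): flips 2 -> legal
(5,4): flips 2 -> legal
(6,6): no bracket -> illegal
(6,7): no bracket -> illegal
W mobility = 13

Answer: B=9 W=13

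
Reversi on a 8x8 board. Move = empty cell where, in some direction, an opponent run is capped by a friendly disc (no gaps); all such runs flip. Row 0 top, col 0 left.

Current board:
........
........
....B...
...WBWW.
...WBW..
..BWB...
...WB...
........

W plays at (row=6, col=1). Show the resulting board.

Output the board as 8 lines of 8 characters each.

Answer: ........
........
....B...
...WBWW.
...WBW..
..WWB...
.W.WB...
........

Derivation:
Place W at (6,1); scan 8 dirs for brackets.
Dir NW: first cell '.' (not opp) -> no flip
Dir N: first cell '.' (not opp) -> no flip
Dir NE: opp run (5,2) capped by W -> flip
Dir W: first cell '.' (not opp) -> no flip
Dir E: first cell '.' (not opp) -> no flip
Dir SW: first cell '.' (not opp) -> no flip
Dir S: first cell '.' (not opp) -> no flip
Dir SE: first cell '.' (not opp) -> no flip
All flips: (5,2)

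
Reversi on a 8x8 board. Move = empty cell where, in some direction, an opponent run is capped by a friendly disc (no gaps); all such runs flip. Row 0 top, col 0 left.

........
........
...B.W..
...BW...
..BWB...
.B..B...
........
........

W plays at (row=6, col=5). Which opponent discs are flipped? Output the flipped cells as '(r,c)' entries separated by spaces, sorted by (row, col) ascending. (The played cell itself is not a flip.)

Dir NW: opp run (5,4) capped by W -> flip
Dir N: first cell '.' (not opp) -> no flip
Dir NE: first cell '.' (not opp) -> no flip
Dir W: first cell '.' (not opp) -> no flip
Dir E: first cell '.' (not opp) -> no flip
Dir SW: first cell '.' (not opp) -> no flip
Dir S: first cell '.' (not opp) -> no flip
Dir SE: first cell '.' (not opp) -> no flip

Answer: (5,4)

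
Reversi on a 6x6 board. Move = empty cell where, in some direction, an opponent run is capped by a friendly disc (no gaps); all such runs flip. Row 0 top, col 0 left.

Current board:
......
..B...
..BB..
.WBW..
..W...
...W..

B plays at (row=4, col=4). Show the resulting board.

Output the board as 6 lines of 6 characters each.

Place B at (4,4); scan 8 dirs for brackets.
Dir NW: opp run (3,3) capped by B -> flip
Dir N: first cell '.' (not opp) -> no flip
Dir NE: first cell '.' (not opp) -> no flip
Dir W: first cell '.' (not opp) -> no flip
Dir E: first cell '.' (not opp) -> no flip
Dir SW: opp run (5,3), next=edge -> no flip
Dir S: first cell '.' (not opp) -> no flip
Dir SE: first cell '.' (not opp) -> no flip
All flips: (3,3)

Answer: ......
..B...
..BB..
.WBB..
..W.B.
...W..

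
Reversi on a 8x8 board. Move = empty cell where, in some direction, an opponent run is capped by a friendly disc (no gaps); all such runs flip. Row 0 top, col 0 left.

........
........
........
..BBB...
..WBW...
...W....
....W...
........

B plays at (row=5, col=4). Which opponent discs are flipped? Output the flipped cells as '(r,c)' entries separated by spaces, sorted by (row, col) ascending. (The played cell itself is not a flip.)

Dir NW: first cell 'B' (not opp) -> no flip
Dir N: opp run (4,4) capped by B -> flip
Dir NE: first cell '.' (not opp) -> no flip
Dir W: opp run (5,3), next='.' -> no flip
Dir E: first cell '.' (not opp) -> no flip
Dir SW: first cell '.' (not opp) -> no flip
Dir S: opp run (6,4), next='.' -> no flip
Dir SE: first cell '.' (not opp) -> no flip

Answer: (4,4)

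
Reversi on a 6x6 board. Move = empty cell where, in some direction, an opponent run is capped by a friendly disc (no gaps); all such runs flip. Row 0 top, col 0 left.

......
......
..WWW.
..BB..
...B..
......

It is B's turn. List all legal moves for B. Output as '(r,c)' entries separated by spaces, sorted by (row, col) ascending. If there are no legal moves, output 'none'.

Answer: (1,1) (1,2) (1,3) (1,4) (1,5)

Derivation:
(1,1): flips 1 -> legal
(1,2): flips 1 -> legal
(1,3): flips 1 -> legal
(1,4): flips 1 -> legal
(1,5): flips 1 -> legal
(2,1): no bracket -> illegal
(2,5): no bracket -> illegal
(3,1): no bracket -> illegal
(3,4): no bracket -> illegal
(3,5): no bracket -> illegal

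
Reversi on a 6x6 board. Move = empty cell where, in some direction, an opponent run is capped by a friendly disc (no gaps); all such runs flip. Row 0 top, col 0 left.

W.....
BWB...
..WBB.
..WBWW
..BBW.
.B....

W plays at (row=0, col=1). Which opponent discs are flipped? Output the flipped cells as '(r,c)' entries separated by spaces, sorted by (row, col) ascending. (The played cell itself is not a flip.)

Dir NW: edge -> no flip
Dir N: edge -> no flip
Dir NE: edge -> no flip
Dir W: first cell 'W' (not opp) -> no flip
Dir E: first cell '.' (not opp) -> no flip
Dir SW: opp run (1,0), next=edge -> no flip
Dir S: first cell 'W' (not opp) -> no flip
Dir SE: opp run (1,2) (2,3) capped by W -> flip

Answer: (1,2) (2,3)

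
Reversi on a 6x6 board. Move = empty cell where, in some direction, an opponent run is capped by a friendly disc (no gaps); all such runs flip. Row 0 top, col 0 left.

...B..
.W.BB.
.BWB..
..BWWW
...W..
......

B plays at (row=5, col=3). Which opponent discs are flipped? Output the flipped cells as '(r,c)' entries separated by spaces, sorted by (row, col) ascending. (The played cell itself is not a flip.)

Answer: (3,3) (4,3)

Derivation:
Dir NW: first cell '.' (not opp) -> no flip
Dir N: opp run (4,3) (3,3) capped by B -> flip
Dir NE: first cell '.' (not opp) -> no flip
Dir W: first cell '.' (not opp) -> no flip
Dir E: first cell '.' (not opp) -> no flip
Dir SW: edge -> no flip
Dir S: edge -> no flip
Dir SE: edge -> no flip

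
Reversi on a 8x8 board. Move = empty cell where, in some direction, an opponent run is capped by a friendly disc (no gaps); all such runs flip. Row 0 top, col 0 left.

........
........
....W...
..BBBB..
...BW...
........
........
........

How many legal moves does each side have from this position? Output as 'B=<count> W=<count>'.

-- B to move --
(1,3): flips 1 -> legal
(1,4): flips 1 -> legal
(1,5): flips 1 -> legal
(2,3): no bracket -> illegal
(2,5): no bracket -> illegal
(4,5): flips 1 -> legal
(5,3): flips 1 -> legal
(5,4): flips 1 -> legal
(5,5): flips 1 -> legal
B mobility = 7
-- W to move --
(2,1): no bracket -> illegal
(2,2): flips 1 -> legal
(2,3): no bracket -> illegal
(2,5): no bracket -> illegal
(2,6): flips 1 -> legal
(3,1): no bracket -> illegal
(3,6): no bracket -> illegal
(4,1): no bracket -> illegal
(4,2): flips 2 -> legal
(4,5): no bracket -> illegal
(4,6): flips 1 -> legal
(5,2): no bracket -> illegal
(5,3): no bracket -> illegal
(5,4): no bracket -> illegal
W mobility = 4

Answer: B=7 W=4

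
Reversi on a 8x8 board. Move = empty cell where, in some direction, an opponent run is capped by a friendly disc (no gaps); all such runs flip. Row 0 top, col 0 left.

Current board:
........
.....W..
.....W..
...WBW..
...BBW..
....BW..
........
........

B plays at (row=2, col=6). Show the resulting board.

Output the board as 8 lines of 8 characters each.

Answer: ........
.....W..
.....WB.
...WBB..
...BBW..
....BW..
........
........

Derivation:
Place B at (2,6); scan 8 dirs for brackets.
Dir NW: opp run (1,5), next='.' -> no flip
Dir N: first cell '.' (not opp) -> no flip
Dir NE: first cell '.' (not opp) -> no flip
Dir W: opp run (2,5), next='.' -> no flip
Dir E: first cell '.' (not opp) -> no flip
Dir SW: opp run (3,5) capped by B -> flip
Dir S: first cell '.' (not opp) -> no flip
Dir SE: first cell '.' (not opp) -> no flip
All flips: (3,5)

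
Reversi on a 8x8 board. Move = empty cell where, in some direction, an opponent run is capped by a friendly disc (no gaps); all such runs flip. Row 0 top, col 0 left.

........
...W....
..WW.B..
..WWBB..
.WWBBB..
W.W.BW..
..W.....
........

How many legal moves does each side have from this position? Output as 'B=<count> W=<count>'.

Answer: B=10 W=7

Derivation:
-- B to move --
(0,2): no bracket -> illegal
(0,3): flips 3 -> legal
(0,4): no bracket -> illegal
(1,1): flips 2 -> legal
(1,2): flips 1 -> legal
(1,4): no bracket -> illegal
(2,1): flips 1 -> legal
(2,4): no bracket -> illegal
(3,0): no bracket -> illegal
(3,1): flips 2 -> legal
(4,0): flips 2 -> legal
(4,6): no bracket -> illegal
(5,1): no bracket -> illegal
(5,3): no bracket -> illegal
(5,6): flips 1 -> legal
(6,0): no bracket -> illegal
(6,1): flips 1 -> legal
(6,3): no bracket -> illegal
(6,4): no bracket -> illegal
(6,5): flips 1 -> legal
(6,6): flips 1 -> legal
(7,1): no bracket -> illegal
(7,2): no bracket -> illegal
(7,3): no bracket -> illegal
B mobility = 10
-- W to move --
(1,4): no bracket -> illegal
(1,5): flips 3 -> legal
(1,6): flips 3 -> legal
(2,4): no bracket -> illegal
(2,6): no bracket -> illegal
(3,6): flips 2 -> legal
(4,6): flips 3 -> legal
(5,3): flips 2 -> legal
(5,6): flips 2 -> legal
(6,3): no bracket -> illegal
(6,4): no bracket -> illegal
(6,5): flips 2 -> legal
W mobility = 7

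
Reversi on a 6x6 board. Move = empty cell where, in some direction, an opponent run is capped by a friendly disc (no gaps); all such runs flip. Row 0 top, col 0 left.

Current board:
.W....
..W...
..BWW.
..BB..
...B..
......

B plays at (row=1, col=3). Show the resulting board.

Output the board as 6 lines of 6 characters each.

Place B at (1,3); scan 8 dirs for brackets.
Dir NW: first cell '.' (not opp) -> no flip
Dir N: first cell '.' (not opp) -> no flip
Dir NE: first cell '.' (not opp) -> no flip
Dir W: opp run (1,2), next='.' -> no flip
Dir E: first cell '.' (not opp) -> no flip
Dir SW: first cell 'B' (not opp) -> no flip
Dir S: opp run (2,3) capped by B -> flip
Dir SE: opp run (2,4), next='.' -> no flip
All flips: (2,3)

Answer: .W....
..WB..
..BBW.
..BB..
...B..
......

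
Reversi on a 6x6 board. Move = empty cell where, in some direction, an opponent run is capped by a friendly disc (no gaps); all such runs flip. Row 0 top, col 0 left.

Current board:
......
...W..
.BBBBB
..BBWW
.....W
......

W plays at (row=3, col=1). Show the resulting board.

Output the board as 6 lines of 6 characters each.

Place W at (3,1); scan 8 dirs for brackets.
Dir NW: first cell '.' (not opp) -> no flip
Dir N: opp run (2,1), next='.' -> no flip
Dir NE: opp run (2,2) capped by W -> flip
Dir W: first cell '.' (not opp) -> no flip
Dir E: opp run (3,2) (3,3) capped by W -> flip
Dir SW: first cell '.' (not opp) -> no flip
Dir S: first cell '.' (not opp) -> no flip
Dir SE: first cell '.' (not opp) -> no flip
All flips: (2,2) (3,2) (3,3)

Answer: ......
...W..
.BWBBB
.WWWWW
.....W
......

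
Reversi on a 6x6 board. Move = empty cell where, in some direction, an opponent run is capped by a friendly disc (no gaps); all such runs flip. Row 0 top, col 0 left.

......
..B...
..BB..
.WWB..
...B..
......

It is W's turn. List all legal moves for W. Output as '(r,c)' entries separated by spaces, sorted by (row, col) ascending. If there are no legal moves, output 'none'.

(0,1): no bracket -> illegal
(0,2): flips 2 -> legal
(0,3): no bracket -> illegal
(1,1): no bracket -> illegal
(1,3): flips 1 -> legal
(1,4): flips 1 -> legal
(2,1): no bracket -> illegal
(2,4): no bracket -> illegal
(3,4): flips 1 -> legal
(4,2): no bracket -> illegal
(4,4): no bracket -> illegal
(5,2): no bracket -> illegal
(5,3): no bracket -> illegal
(5,4): flips 1 -> legal

Answer: (0,2) (1,3) (1,4) (3,4) (5,4)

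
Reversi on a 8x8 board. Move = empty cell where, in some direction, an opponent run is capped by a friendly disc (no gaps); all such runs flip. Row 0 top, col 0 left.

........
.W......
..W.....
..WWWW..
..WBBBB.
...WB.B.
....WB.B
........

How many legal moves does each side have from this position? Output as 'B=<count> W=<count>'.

Answer: B=11 W=6

Derivation:
-- B to move --
(0,0): flips 3 -> legal
(0,1): no bracket -> illegal
(0,2): no bracket -> illegal
(1,0): no bracket -> illegal
(1,2): no bracket -> illegal
(1,3): no bracket -> illegal
(2,0): no bracket -> illegal
(2,1): flips 1 -> legal
(2,3): flips 2 -> legal
(2,4): flips 2 -> legal
(2,5): flips 2 -> legal
(2,6): flips 1 -> legal
(3,1): no bracket -> illegal
(3,6): no bracket -> illegal
(4,1): flips 1 -> legal
(5,1): no bracket -> illegal
(5,2): flips 1 -> legal
(5,5): no bracket -> illegal
(6,2): flips 1 -> legal
(6,3): flips 2 -> legal
(7,3): no bracket -> illegal
(7,4): flips 1 -> legal
(7,5): no bracket -> illegal
B mobility = 11
-- W to move --
(3,6): no bracket -> illegal
(3,7): no bracket -> illegal
(4,7): flips 4 -> legal
(5,2): flips 1 -> legal
(5,5): flips 3 -> legal
(5,7): flips 1 -> legal
(6,3): no bracket -> illegal
(6,6): flips 1 -> legal
(7,4): no bracket -> illegal
(7,5): no bracket -> illegal
(7,6): flips 3 -> legal
(7,7): no bracket -> illegal
W mobility = 6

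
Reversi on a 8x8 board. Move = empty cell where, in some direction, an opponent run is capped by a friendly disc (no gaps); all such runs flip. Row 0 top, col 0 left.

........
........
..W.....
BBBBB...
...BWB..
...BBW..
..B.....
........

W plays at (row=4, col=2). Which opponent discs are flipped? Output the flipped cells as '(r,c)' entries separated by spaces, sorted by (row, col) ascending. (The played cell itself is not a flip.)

Answer: (3,2) (4,3)

Derivation:
Dir NW: opp run (3,1), next='.' -> no flip
Dir N: opp run (3,2) capped by W -> flip
Dir NE: opp run (3,3), next='.' -> no flip
Dir W: first cell '.' (not opp) -> no flip
Dir E: opp run (4,3) capped by W -> flip
Dir SW: first cell '.' (not opp) -> no flip
Dir S: first cell '.' (not opp) -> no flip
Dir SE: opp run (5,3), next='.' -> no flip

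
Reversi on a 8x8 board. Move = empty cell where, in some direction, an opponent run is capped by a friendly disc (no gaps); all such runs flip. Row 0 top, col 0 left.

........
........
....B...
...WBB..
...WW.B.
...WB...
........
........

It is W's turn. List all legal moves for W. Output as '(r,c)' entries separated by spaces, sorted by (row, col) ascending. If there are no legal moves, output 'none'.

(1,3): no bracket -> illegal
(1,4): flips 2 -> legal
(1,5): flips 1 -> legal
(2,3): no bracket -> illegal
(2,5): flips 1 -> legal
(2,6): flips 1 -> legal
(3,6): flips 2 -> legal
(3,7): no bracket -> illegal
(4,5): no bracket -> illegal
(4,7): no bracket -> illegal
(5,5): flips 1 -> legal
(5,6): no bracket -> illegal
(5,7): no bracket -> illegal
(6,3): no bracket -> illegal
(6,4): flips 1 -> legal
(6,5): flips 1 -> legal

Answer: (1,4) (1,5) (2,5) (2,6) (3,6) (5,5) (6,4) (6,5)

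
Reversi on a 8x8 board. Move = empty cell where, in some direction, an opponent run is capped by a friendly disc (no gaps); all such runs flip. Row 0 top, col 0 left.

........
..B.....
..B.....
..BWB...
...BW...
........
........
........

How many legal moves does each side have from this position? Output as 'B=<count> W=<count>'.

Answer: B=4 W=6

Derivation:
-- B to move --
(2,3): flips 1 -> legal
(2,4): no bracket -> illegal
(3,5): no bracket -> illegal
(4,2): no bracket -> illegal
(4,5): flips 1 -> legal
(5,3): no bracket -> illegal
(5,4): flips 1 -> legal
(5,5): flips 2 -> legal
B mobility = 4
-- W to move --
(0,1): no bracket -> illegal
(0,2): no bracket -> illegal
(0,3): no bracket -> illegal
(1,1): flips 1 -> legal
(1,3): no bracket -> illegal
(2,1): no bracket -> illegal
(2,3): no bracket -> illegal
(2,4): flips 1 -> legal
(2,5): no bracket -> illegal
(3,1): flips 1 -> legal
(3,5): flips 1 -> legal
(4,1): no bracket -> illegal
(4,2): flips 1 -> legal
(4,5): no bracket -> illegal
(5,2): no bracket -> illegal
(5,3): flips 1 -> legal
(5,4): no bracket -> illegal
W mobility = 6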